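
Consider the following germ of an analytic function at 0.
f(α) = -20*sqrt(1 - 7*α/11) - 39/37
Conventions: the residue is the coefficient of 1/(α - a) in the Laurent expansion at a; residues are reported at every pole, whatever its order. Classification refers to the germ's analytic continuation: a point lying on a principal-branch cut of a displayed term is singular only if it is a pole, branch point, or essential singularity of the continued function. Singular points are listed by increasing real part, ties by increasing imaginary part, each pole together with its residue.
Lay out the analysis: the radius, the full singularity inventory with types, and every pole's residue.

Radius of convergence at 0: 11/7.
At 11/7: an algebraic (square-root) branch point.

Branch term (-20)*sqrt(1 - α/(11/7)): its argument vanishes at α = 11/7, a square-root branch point, modulus 11/7.
The radius of convergence is the smallest modulus among the singular points: 11/7.


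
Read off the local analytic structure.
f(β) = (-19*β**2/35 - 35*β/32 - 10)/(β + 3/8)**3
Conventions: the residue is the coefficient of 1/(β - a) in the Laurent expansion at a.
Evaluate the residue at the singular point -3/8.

At the order-3 pole -3/8 set g(β) = (β - (-3/8))^3*f(β) = -19*β**2/35 - 35*β/32 - 10.
Order-3 pole: residue = g''(a)/2; g''(-3/8) = -38/35, so the residue is -19/35.

The residue is -19/35.


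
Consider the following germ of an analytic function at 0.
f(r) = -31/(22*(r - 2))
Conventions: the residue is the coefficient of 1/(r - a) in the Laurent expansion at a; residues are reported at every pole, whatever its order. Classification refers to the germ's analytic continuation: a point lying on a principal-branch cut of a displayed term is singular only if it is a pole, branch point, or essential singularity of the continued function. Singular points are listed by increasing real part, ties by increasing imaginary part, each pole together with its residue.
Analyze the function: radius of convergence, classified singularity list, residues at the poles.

Radius of convergence at 0: 2.
At 2: a pole of order 1; residue -31/22.

Denominator factor (r - 2): pole of order 1 at 2, modulus 2.
The radius of convergence is the smallest modulus among the singular points: 2.
At the order-1 pole 2 set g(r) = (r - (2))*f(r) = -31/22.
Simple pole: residue = g(a) at a = 2, which is -31/22.


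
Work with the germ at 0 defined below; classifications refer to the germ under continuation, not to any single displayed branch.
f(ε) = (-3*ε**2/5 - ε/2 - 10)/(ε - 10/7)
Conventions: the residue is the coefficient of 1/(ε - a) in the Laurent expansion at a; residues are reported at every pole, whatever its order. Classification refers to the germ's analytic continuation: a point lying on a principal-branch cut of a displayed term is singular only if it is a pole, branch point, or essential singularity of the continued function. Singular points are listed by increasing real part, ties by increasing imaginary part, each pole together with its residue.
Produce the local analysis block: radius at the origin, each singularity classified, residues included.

Denominator factor (ε - 10/7): pole of order 1 at 10/7, modulus 10/7.
The radius of convergence is the smallest modulus among the singular points: 10/7.
At the order-1 pole 10/7 set g(ε) = (ε - (10/7))*f(ε) = -3*ε**2/5 - ε/2 - 10.
Simple pole: residue = g(a) at a = 10/7, which is -585/49.

Radius of convergence at 0: 10/7.
At 10/7: a pole of order 1; residue -585/49.


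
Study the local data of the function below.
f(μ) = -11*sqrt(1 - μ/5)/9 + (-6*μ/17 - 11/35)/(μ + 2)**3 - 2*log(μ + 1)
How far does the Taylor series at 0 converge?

The radius of convergence is 1.

Denominator factor (μ + 2)^3: pole of order 3 at -2, modulus 2.
Branch term (-2)*log(1 - μ/(-1)): its argument vanishes at μ = -1, a logarithmic branch point, modulus 1.
Branch term (-11/9)*sqrt(1 - μ/(5)): its argument vanishes at μ = 5, a square-root branch point, modulus 5.
The radius of convergence is the smallest modulus among the singular points: 1.


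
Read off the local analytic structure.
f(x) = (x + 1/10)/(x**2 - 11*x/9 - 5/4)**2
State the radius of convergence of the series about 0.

Denominator factor (x**2 - 11*x/9 - 5/4)^2: discriminant 526/81, real irrational roots 11/18 + (1/18)*sqrt(526) and 11/18 - (1/18)*sqrt(526); poles of order 2, moduli 11/18 + (1/18)*sqrt(526) and -11/18 + (1/18)*sqrt(526).
The radius of convergence is the smallest modulus among the singular points: -11/18 + (1/18)*sqrt(526).

The radius of convergence is -11/18 + (1/18)*sqrt(526).


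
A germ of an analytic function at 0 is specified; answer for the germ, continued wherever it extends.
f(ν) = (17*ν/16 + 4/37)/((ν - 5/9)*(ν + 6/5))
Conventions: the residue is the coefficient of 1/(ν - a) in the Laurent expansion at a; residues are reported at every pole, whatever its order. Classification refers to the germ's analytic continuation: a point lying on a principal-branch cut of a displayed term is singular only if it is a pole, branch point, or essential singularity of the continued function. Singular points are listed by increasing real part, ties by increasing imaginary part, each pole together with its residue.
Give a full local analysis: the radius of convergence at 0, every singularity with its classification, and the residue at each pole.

Radius of convergence at 0: 5/9.
At -6/5: a pole of order 1; residue 15543/23384.
At 5/9: a pole of order 1; residue 18605/46768.

Denominator factor (ν + 6/5): pole of order 1 at -6/5, modulus 6/5.
Denominator factor (ν - 5/9): pole of order 1 at 5/9, modulus 5/9.
The radius of convergence is the smallest modulus among the singular points: 5/9.
At the order-1 pole -6/5 set g(ν) = (ν - (-6/5))*f(ν) = (17*ν/16 + 4/37)/(ν - 5/9).
Simple pole: residue = g(a) at a = -6/5, which is 15543/23384.
At the order-1 pole 5/9 set g(ν) = (ν - (5/9))*f(ν) = (17*ν/16 + 4/37)/(ν + 6/5).
Simple pole: residue = g(a) at a = 5/9, which is 18605/46768.
List the singular points by increasing real part (a conjugate pair: the negative imaginary part first).


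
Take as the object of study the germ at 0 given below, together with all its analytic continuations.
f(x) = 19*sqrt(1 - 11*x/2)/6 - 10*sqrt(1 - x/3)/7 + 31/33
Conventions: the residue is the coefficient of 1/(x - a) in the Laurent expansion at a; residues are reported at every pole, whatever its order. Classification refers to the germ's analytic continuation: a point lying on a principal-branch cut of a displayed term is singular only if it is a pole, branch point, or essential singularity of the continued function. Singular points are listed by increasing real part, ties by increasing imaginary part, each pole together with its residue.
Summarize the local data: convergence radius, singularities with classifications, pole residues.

Radius of convergence at 0: 2/11.
At 2/11: an algebraic (square-root) branch point.
At 3: an algebraic (square-root) branch point.

Branch term (-10/7)*sqrt(1 - x/(3)): its argument vanishes at x = 3, a square-root branch point, modulus 3.
Branch term (19/6)*sqrt(1 - x/(2/11)): its argument vanishes at x = 2/11, a square-root branch point, modulus 2/11.
The radius of convergence is the smallest modulus among the singular points: 2/11.
List the singular points by increasing real part (a conjugate pair: the negative imaginary part first).


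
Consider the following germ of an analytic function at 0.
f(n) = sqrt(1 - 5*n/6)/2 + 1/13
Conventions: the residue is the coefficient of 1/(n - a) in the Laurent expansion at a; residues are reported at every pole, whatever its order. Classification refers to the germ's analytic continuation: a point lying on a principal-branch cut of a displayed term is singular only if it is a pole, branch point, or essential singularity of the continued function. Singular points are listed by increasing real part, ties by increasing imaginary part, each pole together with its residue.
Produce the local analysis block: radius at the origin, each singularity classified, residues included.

Branch term (1/2)*sqrt(1 - n/(6/5)): its argument vanishes at n = 6/5, a square-root branch point, modulus 6/5.
The radius of convergence is the smallest modulus among the singular points: 6/5.

Radius of convergence at 0: 6/5.
At 6/5: an algebraic (square-root) branch point.


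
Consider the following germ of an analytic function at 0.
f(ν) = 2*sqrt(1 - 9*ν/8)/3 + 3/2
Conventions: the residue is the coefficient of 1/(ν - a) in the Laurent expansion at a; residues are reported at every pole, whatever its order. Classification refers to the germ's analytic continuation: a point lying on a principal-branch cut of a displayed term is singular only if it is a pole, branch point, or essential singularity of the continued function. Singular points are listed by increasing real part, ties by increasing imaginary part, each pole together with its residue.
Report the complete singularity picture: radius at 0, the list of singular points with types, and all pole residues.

Branch term (2/3)*sqrt(1 - ν/(8/9)): its argument vanishes at ν = 8/9, a square-root branch point, modulus 8/9.
The radius of convergence is the smallest modulus among the singular points: 8/9.

Radius of convergence at 0: 8/9.
At 8/9: an algebraic (square-root) branch point.


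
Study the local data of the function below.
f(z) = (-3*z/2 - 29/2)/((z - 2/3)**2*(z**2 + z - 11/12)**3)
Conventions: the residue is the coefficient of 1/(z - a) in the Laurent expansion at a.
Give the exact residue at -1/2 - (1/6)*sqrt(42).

The factor z**2 + z - 11/12 splits as (z - a)(z - a') with a = -1/2 - (1/6)*sqrt(42), a' = -1/2 + (1/6)*sqrt(42). At the order-3 pole a set g(z) = (z - a)^3*f(z) = [(-3*z/2 - 29/2)/(z - 2/3)**2] / (z - a')^3.
Order-3 pole: residue = g''(a)/2; g''(-1/2 - (1/6)*sqrt(42)) = -3709152/49 + (56089989/4802)*sqrt(42), so the residue is -1854576/49 + (56089989/9604)*sqrt(42).

The residue is -1854576/49 + (56089989/9604)*sqrt(42).


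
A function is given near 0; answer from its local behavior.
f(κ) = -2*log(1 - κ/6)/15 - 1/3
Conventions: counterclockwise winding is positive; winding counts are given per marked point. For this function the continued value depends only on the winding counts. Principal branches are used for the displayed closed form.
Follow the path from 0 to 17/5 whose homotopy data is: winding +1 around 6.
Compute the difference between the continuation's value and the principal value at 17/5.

The rational part is single-valued and drops out of the difference; each branch term changes only by its own monodromy.
(-2/15)*log(1 - κ/(6)): each positive loop around 6 adds 2*pi*i to the log, so winding +1 contributes (-2/15)*(1)*2*pi*i = -(4/15)*pi*i.
Summing the contributions at κ = 17/5 gives -(4/15)*pi*i.

Continued minus principal equals -(4/15)*pi*i.


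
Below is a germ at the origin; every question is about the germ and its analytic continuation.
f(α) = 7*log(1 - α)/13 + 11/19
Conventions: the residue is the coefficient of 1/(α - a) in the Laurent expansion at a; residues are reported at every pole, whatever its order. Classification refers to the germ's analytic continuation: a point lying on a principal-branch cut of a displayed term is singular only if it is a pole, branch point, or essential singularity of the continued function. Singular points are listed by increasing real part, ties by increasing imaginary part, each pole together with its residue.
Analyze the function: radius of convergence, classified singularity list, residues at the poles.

Radius of convergence at 0: 1.
At 1: a logarithmic branch point.

Branch term (7/13)*log(1 - α/(1)): its argument vanishes at α = 1, a logarithmic branch point, modulus 1.
The radius of convergence is the smallest modulus among the singular points: 1.


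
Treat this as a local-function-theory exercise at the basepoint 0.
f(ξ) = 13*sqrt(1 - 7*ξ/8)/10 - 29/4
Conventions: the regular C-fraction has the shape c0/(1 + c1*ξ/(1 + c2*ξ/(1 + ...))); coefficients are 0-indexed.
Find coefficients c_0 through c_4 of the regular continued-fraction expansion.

The regular C-fraction coefficients are [-119/20, -13/136, -67/544, -833/2144, -105/2144].

Taylor coefficients (expand at 0): a_0 = -119/20, a_1 = -91/160, a_2 = -637/5120, a_3 = -4459/81920, a_4 = -31213/1048576.
c0 = a_0 = -119/20. Peel one level at a time: if S = 1 + c*ξ/S' with S'(0) = 1, then c is the ξ-coefficient of S and S' = c*ξ/(S - 1).
S_1 = c0/f = 1 + (-13/136)*ξ + (-871/73984)*ξ^2 + ...; c1 = -13/136.
S_2 = c1*ξ/(S_1 - 1) = 1 + (-67/544)*ξ + (-49/1024)*ξ^2 + ...; c2 = -67/544.
S_3 = c2*ξ/(S_2 - 1) = 1 + (-833/2144)*ξ + (-87465/4596736)*ξ^2 + ...; c3 = -833/2144.
S_4 = c3*ξ/(S_3 - 1) = 1 + (-105/2144)*ξ + ...; c4 = -105/2144.


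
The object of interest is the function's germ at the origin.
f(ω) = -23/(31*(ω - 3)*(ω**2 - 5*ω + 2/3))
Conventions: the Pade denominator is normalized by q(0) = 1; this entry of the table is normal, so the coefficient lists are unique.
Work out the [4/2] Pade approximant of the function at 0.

The Pade approximant has numerator coefficients [23/62, 27255/380959, 10005/761918, 828/380959, 207/761918]; denominator coefficients [1, -563363/73734, 31026/12289].

Taylor coefficients needed (expand at 0): a_0 = 23/62, a_1 = 1081/372, a_2 = 47495/2232, a_3 = 2079085/13392, a_4 = 90994463/80352, a_5 = 3982480981/482112, a_6 = 174297944615/2892672.
Write the denominator as Q(ω) = 1 + q1*ω + q2*ω^2. Requiring Q*f - P = O(ω^7) with deg P <= 4 kills the coefficients of ω^5..ω^6 in Q*f:
  ω^5: a_5 + q1*a_4 + q2*a_3 = 0, i.e. 3982480981/482112 + (90994463/80352)*q1 + (2079085/13392)*q2 = 0.
  ω^6: a_6 + q1*a_5 + q2*a_4 = 0, i.e. 174297944615/2892672 + (3982480981/482112)*q1 + (90994463/80352)*q2 = 0.
Solving this linear system: q1 = -563363/73734, q2 = 31026/12289.
The numerator is Q*f truncated at degree 4: P0 = a_0 = 23/62; P1 = a_1 + q1*a_0 = 27255/380959; P2 = a_2 + q1*a_1 + q2*a_0 = 10005/761918; P3 = a_3 + q1*a_2 + q2*a_1 = 828/380959; P4 = a_4 + q1*a_3 + q2*a_2 = 207/761918.


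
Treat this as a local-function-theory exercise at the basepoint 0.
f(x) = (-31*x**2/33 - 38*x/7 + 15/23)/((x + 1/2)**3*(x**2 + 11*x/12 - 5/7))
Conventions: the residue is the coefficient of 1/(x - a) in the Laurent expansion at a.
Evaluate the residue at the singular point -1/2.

At the order-3 pole -1/2 set g(x) = (x - (-1/2))^3*f(x) = (-31*x**2/33 - 38*x/7 + 15/23)/(x**2 + 11*x/12 - 5/7).
Order-3 pole: residue = g''(a)/2; g''(-1/2) = -5893904352/942140375, so the residue is -2946952176/942140375.

The residue is -2946952176/942140375.


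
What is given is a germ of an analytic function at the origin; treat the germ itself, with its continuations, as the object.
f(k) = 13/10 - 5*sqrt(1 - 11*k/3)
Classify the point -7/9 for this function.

There is no denominator, hence no pole anywhere.
Branch term sqrt(1 - k/(3/11)): argument at -7/9 is 104/27, nonzero, so -7/9 is not its branch point (a point on a principal cut is still regular for the continued germ).
So the germ continues analytically to -7/9.

The point is a regular point.


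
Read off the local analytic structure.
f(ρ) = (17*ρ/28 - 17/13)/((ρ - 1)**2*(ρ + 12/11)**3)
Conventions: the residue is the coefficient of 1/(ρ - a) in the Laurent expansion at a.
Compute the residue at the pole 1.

The residue is 8982919/50931062.

At the order-2 pole 1 set g(ρ) = (ρ - (1))^2*f(ρ) = (17*ρ/28 - 17/13)/(ρ + 12/11)**3.
Order-2 pole: residue = g'(a); g'(1) = 8982919/50931062, so the residue is 8982919/50931062.


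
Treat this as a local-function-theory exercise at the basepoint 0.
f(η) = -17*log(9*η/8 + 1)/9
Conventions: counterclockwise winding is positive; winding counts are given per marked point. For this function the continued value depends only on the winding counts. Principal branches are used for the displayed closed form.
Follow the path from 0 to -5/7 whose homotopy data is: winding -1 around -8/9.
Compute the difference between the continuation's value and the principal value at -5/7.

The rational part is single-valued and drops out of the difference; each branch term changes only by its own monodromy.
(-17/9)*log(1 - η/(-8/9)): each positive loop around -8/9 adds 2*pi*i to the log, so winding -1 contributes (-17/9)*(-1)*2*pi*i = (34/9)*pi*i.
Summing the contributions at η = -5/7 gives (34/9)*pi*i.

Continued minus principal equals (34/9)*pi*i.


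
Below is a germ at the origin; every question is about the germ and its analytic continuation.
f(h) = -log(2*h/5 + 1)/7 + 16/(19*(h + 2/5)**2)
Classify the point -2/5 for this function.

The point is a pole of order 2.

The denominator factor h + 2/5 vanishes at -2/5 and appears to the power 2; the numerator there equals 16/19, nonzero, and no other factor vanishes.
The branch terms are analytic at this point.
Hence a pole whose order is the multiplicity, 2.


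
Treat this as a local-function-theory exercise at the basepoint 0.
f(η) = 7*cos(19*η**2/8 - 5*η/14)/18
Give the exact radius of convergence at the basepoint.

The radius of convergence is infinite.

The factor cos(19*η**2/8 - 5*η/14) is entire and contributes no finite singular point.
The polynomial part has no poles.
No finite singular points: the Taylor series at 0 converges everywhere.


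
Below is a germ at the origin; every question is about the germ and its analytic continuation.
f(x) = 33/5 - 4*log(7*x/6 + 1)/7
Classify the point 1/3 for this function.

There is no denominator, hence no pole anywhere.
Branch term log(1 - x/(-6/7)): argument at 1/3 is 25/18, nonzero, so 1/3 is not its branch point (a point on a principal cut is still regular for the continued germ).
So the germ continues analytically to 1/3.

The point is a regular point.


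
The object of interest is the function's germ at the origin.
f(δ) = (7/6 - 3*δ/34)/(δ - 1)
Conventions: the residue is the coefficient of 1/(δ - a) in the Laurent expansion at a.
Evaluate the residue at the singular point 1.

At the order-1 pole 1 set g(δ) = (δ - (1))*f(δ) = 7/6 - 3*δ/34.
Simple pole: residue = g(a) at a = 1, which is 55/51.

The residue is 55/51.


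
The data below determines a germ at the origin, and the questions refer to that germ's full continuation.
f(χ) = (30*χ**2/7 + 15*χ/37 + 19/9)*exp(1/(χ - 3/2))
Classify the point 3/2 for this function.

The point is an essential singularity.

The exponent 1/(χ - (3/2)) has a pole at 3/2, so exp(1/(χ - (3/2))) takes every nonzero value near it: an essential singularity (not a pole of any order).


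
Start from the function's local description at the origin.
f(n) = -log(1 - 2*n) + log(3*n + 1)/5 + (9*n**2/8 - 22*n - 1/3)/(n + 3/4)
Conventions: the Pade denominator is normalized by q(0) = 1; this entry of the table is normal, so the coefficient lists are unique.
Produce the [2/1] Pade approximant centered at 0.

Taylor coefficients needed (expand at 0): a_0 = -4/9, a_1 = -3529/135, a_2 = 16573/405, a_3 = -59083/1215.
Write the denominator as Q(n) = 1 + q1*n. Requiring Q*f - P = O(n^4) with deg P <= 2 kills the coefficients of n^3..n^3 in Q*f:
  n^3: a_3 + q1*a_2 = 0, i.e. -59083/1215 + (16573/405)*q1 = 0.
Solving this linear system: q1 = 59083/49719.
The numerator is Q*f truncated at degree 2: P0 = a_0 = -4/9; P1 = a_1 + q1*a_0 = -6629753/248595; P2 = a_2 + q1*a_1 = 2450386/248595.

The Pade approximant has numerator coefficients [-4/9, -6629753/248595, 2450386/248595]; denominator coefficients [1, 59083/49719].


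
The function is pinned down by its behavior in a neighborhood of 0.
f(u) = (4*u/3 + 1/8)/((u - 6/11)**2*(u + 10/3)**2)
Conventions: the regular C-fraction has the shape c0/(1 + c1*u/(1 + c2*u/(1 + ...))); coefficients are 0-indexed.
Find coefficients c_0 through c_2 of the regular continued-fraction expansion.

Taylor coefficients (expand at 0): a_0 = 121/3200, a_1 = 12463/24000, a_2 = 2225069/1440000.
c0 = a_0 = 121/3200. Peel one level at a time: if S = 1 + c*u/S' with S'(0) = 1, then c is the u-coefficient of S and S' = c*u/(S - 1).
S_1 = c0/f = 1 + (-206/15)*u + (7387/50)*u^2 + ...; c1 = -206/15.
S_2 = c1*u/(S_1 - 1) = 1 + (22161/2060)*u + ...; c2 = 22161/2060.

The regular C-fraction coefficients are [121/3200, -206/15, 22161/2060].


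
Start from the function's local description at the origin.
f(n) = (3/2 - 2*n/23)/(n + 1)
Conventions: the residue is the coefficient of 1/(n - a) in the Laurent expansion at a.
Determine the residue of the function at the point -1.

At the order-1 pole -1 set g(n) = (n - (-1))*f(n) = 3/2 - 2*n/23.
Simple pole: residue = g(a) at a = -1, which is 73/46.

The residue is 73/46.


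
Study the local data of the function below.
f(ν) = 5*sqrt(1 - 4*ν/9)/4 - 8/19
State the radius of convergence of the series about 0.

The radius of convergence is 9/4.

Branch term (5/4)*sqrt(1 - ν/(9/4)): its argument vanishes at ν = 9/4, a square-root branch point, modulus 9/4.
The radius of convergence is the smallest modulus among the singular points: 9/4.


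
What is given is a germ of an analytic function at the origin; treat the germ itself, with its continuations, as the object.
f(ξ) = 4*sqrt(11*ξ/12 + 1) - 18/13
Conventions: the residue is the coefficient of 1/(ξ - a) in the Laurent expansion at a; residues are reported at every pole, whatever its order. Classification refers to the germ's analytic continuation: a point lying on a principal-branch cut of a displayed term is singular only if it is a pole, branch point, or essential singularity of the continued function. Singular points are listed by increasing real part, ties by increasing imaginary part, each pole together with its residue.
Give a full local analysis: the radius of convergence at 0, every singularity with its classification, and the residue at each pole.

Branch term (4)*sqrt(1 - ξ/(-12/11)): its argument vanishes at ξ = -12/11, a square-root branch point, modulus 12/11.
The radius of convergence is the smallest modulus among the singular points: 12/11.

Radius of convergence at 0: 12/11.
At -12/11: an algebraic (square-root) branch point.


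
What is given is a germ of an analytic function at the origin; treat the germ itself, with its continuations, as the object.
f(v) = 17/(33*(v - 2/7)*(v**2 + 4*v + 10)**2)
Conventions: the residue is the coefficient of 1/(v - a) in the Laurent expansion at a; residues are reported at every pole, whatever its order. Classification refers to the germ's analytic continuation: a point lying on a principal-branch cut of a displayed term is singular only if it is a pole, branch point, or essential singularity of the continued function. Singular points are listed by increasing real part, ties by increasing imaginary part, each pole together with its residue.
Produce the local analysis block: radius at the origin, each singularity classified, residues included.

Radius of convergence at 0: 2/7.
At (-2) - (sqrt(6))*i: a pole of order 2; residue (-40817/19965000) - ((67711/44921250)*sqrt(6))*i.
At (-2) + (sqrt(6))*i: a pole of order 2; residue (-40817/19965000) + ((67711/44921250)*sqrt(6))*i.
At 2/7: a pole of order 1; residue 40817/9982500.

Denominator factor (v**2 + 4*v + 10)^2: discriminant -24, complex-conjugate roots (-2) + (sqrt(6))*i and (-2) - (sqrt(6))*i; poles of order 2, moduli sqrt(10) and sqrt(10).
Denominator factor (v - 2/7): pole of order 1 at 2/7, modulus 2/7.
The radius of convergence is the smallest modulus among the singular points: 2/7.
The factor v**2 + 4*v + 10 splits as (v - a)(v - a') with a = (-2) - (sqrt(6))*i, a' = (-2) + (sqrt(6))*i. At the order-2 pole a set g(v) = (v - a)^2*f(v) = [17/(33*(v - 2/7))] / (v - a')^2.
Order-2 pole: residue = g'(a); g'((-2) - (sqrt(6))*i) = (-40817/19965000) - ((67711/44921250)*sqrt(6))*i, so the residue is (-40817/19965000) - ((67711/44921250)*sqrt(6))*i.
The factor v**2 + 4*v + 10 splits as (v - a)(v - a') with a = (-2) + (sqrt(6))*i, a' = (-2) - (sqrt(6))*i. At the order-2 pole a set g(v) = (v - a)^2*f(v) = [17/(33*(v - 2/7))] / (v - a')^2.
Order-2 pole: residue = g'(a); g'((-2) + (sqrt(6))*i) = (-40817/19965000) + ((67711/44921250)*sqrt(6))*i, so the residue is (-40817/19965000) + ((67711/44921250)*sqrt(6))*i.
At the order-1 pole 2/7 set g(v) = (v - (2/7))*f(v) = 17/(33*(v**2 + 4*v + 10)**2).
Simple pole: residue = g(a) at a = 2/7, which is 40817/9982500.
List the singular points by increasing real part (a conjugate pair: the negative imaginary part first).


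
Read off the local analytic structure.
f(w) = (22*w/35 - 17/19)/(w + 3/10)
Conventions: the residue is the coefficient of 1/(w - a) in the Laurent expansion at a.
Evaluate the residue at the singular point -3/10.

The residue is -3602/3325.

At the order-1 pole -3/10 set g(w) = (w - (-3/10))*f(w) = 22*w/35 - 17/19.
Simple pole: residue = g(a) at a = -3/10, which is -3602/3325.


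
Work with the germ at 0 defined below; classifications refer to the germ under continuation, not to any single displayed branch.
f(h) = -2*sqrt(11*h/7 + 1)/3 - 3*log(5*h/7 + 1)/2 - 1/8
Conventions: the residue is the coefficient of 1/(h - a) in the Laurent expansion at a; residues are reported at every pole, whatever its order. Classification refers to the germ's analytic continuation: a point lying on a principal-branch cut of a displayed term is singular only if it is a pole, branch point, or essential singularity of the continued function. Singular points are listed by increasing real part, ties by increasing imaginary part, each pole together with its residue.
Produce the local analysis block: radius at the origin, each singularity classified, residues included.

Branch term (-2/3)*sqrt(1 - h/(-7/11)): its argument vanishes at h = -7/11, a square-root branch point, modulus 7/11.
Branch term (-3/2)*log(1 - h/(-7/5)): its argument vanishes at h = -7/5, a logarithmic branch point, modulus 7/5.
The radius of convergence is the smallest modulus among the singular points: 7/11.
List the singular points by increasing real part (a conjugate pair: the negative imaginary part first).

Radius of convergence at 0: 7/11.
At -7/5: a logarithmic branch point.
At -7/11: an algebraic (square-root) branch point.


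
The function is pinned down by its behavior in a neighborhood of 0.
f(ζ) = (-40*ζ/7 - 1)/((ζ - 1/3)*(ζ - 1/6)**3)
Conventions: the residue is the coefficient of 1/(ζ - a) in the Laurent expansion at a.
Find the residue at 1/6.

At the order-3 pole 1/6 set g(ζ) = (ζ - (1/6))^3*f(ζ) = (-40*ζ/7 - 1)/(ζ - 1/3).
Order-3 pole: residue = g''(a)/2; g''(1/6) = 8784/7, so the residue is 4392/7.

The residue is 4392/7.


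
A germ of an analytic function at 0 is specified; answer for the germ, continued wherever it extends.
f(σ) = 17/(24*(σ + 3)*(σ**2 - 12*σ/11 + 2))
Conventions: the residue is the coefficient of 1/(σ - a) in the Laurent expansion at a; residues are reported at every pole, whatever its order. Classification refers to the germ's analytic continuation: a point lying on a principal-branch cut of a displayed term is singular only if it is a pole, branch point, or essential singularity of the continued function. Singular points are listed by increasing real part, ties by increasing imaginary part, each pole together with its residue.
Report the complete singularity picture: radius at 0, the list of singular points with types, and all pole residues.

Denominator factor (σ + 3): pole of order 1 at -3, modulus 3.
Denominator factor (σ**2 - 12*σ/11 + 2): discriminant -824/121, complex-conjugate roots (6/11) + ((1/11)*sqrt(206))*i and (6/11) - ((1/11)*sqrt(206))*i; poles of order 1, moduli sqrt(2) and sqrt(2).
The radius of convergence is the smallest modulus among the singular points: sqrt(2).
At the order-1 pole -3 set g(σ) = (σ - (-3))*f(σ) = 17/(24*(σ**2 - 12*σ/11 + 2)).
Simple pole: residue = g(a) at a = -3, which is 187/3768.
The factor σ**2 - 12*σ/11 + 2 splits as (σ - a)(σ - a') with a = (6/11) - ((1/11)*sqrt(206))*i, a' = (6/11) + ((1/11)*sqrt(206))*i. At the order-1 pole a set g(σ) = (σ - a)*f(σ) = [17/(24*(σ + 3))] / (σ - a').
Simple pole: residue = g(a) at a = (6/11) - ((1/11)*sqrt(206))*i, which is (-187/7536) + ((2431/517472)*sqrt(206))*i.
The factor σ**2 - 12*σ/11 + 2 splits as (σ - a)(σ - a') with a = (6/11) + ((1/11)*sqrt(206))*i, a' = (6/11) - ((1/11)*sqrt(206))*i. At the order-1 pole a set g(σ) = (σ - a)*f(σ) = [17/(24*(σ + 3))] / (σ - a').
Simple pole: residue = g(a) at a = (6/11) + ((1/11)*sqrt(206))*i, which is (-187/7536) - ((2431/517472)*sqrt(206))*i.
List the singular points by increasing real part (a conjugate pair: the negative imaginary part first).

Radius of convergence at 0: sqrt(2).
At -3: a pole of order 1; residue 187/3768.
At (6/11) - ((1/11)*sqrt(206))*i: a pole of order 1; residue (-187/7536) + ((2431/517472)*sqrt(206))*i.
At (6/11) + ((1/11)*sqrt(206))*i: a pole of order 1; residue (-187/7536) - ((2431/517472)*sqrt(206))*i.


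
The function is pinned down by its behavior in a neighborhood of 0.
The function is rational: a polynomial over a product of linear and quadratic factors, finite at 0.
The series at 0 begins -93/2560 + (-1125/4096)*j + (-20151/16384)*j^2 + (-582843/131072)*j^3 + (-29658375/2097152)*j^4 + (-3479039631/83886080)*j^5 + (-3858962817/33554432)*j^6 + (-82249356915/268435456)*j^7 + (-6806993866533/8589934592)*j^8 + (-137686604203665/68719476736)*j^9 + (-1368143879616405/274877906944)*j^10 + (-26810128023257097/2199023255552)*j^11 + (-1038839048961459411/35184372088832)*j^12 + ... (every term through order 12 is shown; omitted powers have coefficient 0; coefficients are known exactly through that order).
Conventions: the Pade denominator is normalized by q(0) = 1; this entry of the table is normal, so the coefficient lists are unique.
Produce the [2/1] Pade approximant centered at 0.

The Pade approximant has numerator coefficients [-93/2560, -410729/2865920, -17380803/73367552]; denominator coefficients [1, -194281/53736].


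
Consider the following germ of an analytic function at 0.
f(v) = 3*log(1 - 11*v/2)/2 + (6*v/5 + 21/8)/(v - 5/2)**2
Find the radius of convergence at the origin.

The radius of convergence is 2/11.

Denominator factor (v - 5/2)^2: pole of order 2 at 5/2, modulus 5/2.
Branch term (3/2)*log(1 - v/(2/11)): its argument vanishes at v = 2/11, a logarithmic branch point, modulus 2/11.
The radius of convergence is the smallest modulus among the singular points: 2/11.


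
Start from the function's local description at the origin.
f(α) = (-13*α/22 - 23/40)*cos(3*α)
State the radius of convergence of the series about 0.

The factor cos(3*α) is entire and contributes no finite singular point.
The polynomial part has no poles.
No finite singular points: the Taylor series at 0 converges everywhere.

The radius of convergence is infinite.


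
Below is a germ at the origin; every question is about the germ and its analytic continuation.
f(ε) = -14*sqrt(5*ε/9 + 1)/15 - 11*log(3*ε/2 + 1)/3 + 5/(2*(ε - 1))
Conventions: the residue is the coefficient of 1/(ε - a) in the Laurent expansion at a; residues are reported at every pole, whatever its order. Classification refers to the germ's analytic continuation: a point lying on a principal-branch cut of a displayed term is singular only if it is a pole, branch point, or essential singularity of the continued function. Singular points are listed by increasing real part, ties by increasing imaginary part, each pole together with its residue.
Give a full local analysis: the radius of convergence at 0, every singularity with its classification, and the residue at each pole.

Denominator factor (ε - 1): pole of order 1 at 1, modulus 1.
Branch term (-14/15)*sqrt(1 - ε/(-9/5)): its argument vanishes at ε = -9/5, a square-root branch point, modulus 9/5.
Branch term (-11/3)*log(1 - ε/(-2/3)): its argument vanishes at ε = -2/3, a logarithmic branch point, modulus 2/3.
The radius of convergence is the smallest modulus among the singular points: 2/3.
The branch terms are analytic at 1 and contribute nothing to the residue; only the rational part matters.
At the order-1 pole 1 set g(ε) = (ε - (1))*(rational part) = 5/2.
Simple pole: residue = g(a) at a = 1, which is 5/2.
List the singular points by increasing real part (a conjugate pair: the negative imaginary part first).

Radius of convergence at 0: 2/3.
At -9/5: an algebraic (square-root) branch point.
At -2/3: a logarithmic branch point.
At 1: a pole of order 1; residue 5/2.


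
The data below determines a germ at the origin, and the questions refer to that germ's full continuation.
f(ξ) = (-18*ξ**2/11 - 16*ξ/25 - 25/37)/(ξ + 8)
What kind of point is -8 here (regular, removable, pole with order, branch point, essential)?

The denominator factor ξ + 8 vanishes at -8 and appears to the power 1; the numerator there equals -1020379/10175, nonzero, and no other factor vanishes.
Hence a pole whose order is the multiplicity, 1.

The point is a pole of order 1.


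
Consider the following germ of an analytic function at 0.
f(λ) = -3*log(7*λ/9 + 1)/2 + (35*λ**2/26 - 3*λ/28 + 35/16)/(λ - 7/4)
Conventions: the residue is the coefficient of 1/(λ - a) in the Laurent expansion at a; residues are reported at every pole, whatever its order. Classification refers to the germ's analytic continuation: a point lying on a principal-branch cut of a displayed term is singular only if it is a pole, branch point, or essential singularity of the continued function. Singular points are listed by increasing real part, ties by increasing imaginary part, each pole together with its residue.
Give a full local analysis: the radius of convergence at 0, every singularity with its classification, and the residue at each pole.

Denominator factor (λ - 7/4): pole of order 1 at 7/4, modulus 7/4.
Branch term (-3/2)*log(1 - λ/(-9/7)): its argument vanishes at λ = -9/7, a logarithmic branch point, modulus 9/7.
The radius of convergence is the smallest modulus among the singular points: 9/7.
The branch term is analytic at 7/4 and contributes nothing to the residue; only the rational part matters.
At the order-1 pole 7/4 set g(λ) = (λ - (7/4))*(rational part) = 35*λ**2/26 - 3*λ/28 + 35/16.
Simple pole: residue = g(a) at a = 7/4, which is 2547/416.
List the singular points by increasing real part (a conjugate pair: the negative imaginary part first).

Radius of convergence at 0: 9/7.
At -9/7: a logarithmic branch point.
At 7/4: a pole of order 1; residue 2547/416.


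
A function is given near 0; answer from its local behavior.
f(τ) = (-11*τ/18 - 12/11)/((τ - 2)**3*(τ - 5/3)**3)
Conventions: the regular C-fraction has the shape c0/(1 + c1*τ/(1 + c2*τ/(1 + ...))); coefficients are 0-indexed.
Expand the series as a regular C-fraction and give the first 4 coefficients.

The regular C-fraction coefficients are [-81/2750, -4169/1080, 7806037/4502520, -110448921006/162716841265].

Taylor coefficients (expand at 0): a_0 = -81/2750, a_1 = -1137/10000, a_2 = -265959/1100000, a_3 = -19017/50000.
c0 = a_0 = -81/2750. Peel one level at a time: if S = 1 + c*τ/S' with S'(0) = 1, then c is the τ-coefficient of S and S' = c*τ/(S - 1).
S_1 = c0/f = 1 + (-4169/1080)*τ + (7806037/1166400)*τ^2 + ...; c1 = -4169/1080.
S_2 = c1*τ/(S_1 - 1) = 1 + (7806037/4502520)*τ + (2045350389/1738056100)*τ^2 + ...; c2 = 7806037/4502520.
S_3 = c2*τ/(S_2 - 1) = 1 + (-110448921006/162716841265)*τ + ...; c3 = -110448921006/162716841265.


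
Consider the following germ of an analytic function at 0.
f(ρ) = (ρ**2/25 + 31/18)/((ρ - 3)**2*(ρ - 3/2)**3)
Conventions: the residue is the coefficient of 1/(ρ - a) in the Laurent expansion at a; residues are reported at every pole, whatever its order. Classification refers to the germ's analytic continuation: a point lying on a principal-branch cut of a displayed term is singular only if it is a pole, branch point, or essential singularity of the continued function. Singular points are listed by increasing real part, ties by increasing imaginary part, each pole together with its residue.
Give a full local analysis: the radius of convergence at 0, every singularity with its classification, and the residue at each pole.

Denominator factor (ρ - 3/2)^3: pole of order 3 at 3/2, modulus 3/2.
Denominator factor (ρ - 3)^2: pole of order 2 at 3, modulus 3.
The radius of convergence is the smallest modulus among the singular points: 3/2.
At the order-3 pole 3/2 set g(ρ) = (ρ - (3/2))^3*f(ρ) = (ρ**2/25 + 31/18)/(ρ - 3)**2.
Order-3 pole: residue = g''(a)/2; g''(3/2) = 14128/6075, so the residue is 7064/6075.
At the order-2 pole 3 set g(ρ) = (ρ - (3))^2*f(ρ) = (ρ**2/25 + 31/18)/(ρ - 3/2)**3.
Order-2 pole: residue = g'(a); g'(3) = -7064/6075, so the residue is -7064/6075.
List the singular points by increasing real part (a conjugate pair: the negative imaginary part first).

Radius of convergence at 0: 3/2.
At 3/2: a pole of order 3; residue 7064/6075.
At 3: a pole of order 2; residue -7064/6075.


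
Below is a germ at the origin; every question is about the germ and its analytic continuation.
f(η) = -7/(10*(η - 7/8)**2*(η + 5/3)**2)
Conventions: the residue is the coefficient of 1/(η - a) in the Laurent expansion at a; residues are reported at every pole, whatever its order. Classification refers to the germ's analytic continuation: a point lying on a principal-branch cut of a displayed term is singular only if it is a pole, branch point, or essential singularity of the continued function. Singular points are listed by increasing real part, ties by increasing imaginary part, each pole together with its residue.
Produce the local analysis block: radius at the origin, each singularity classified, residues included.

Denominator factor (η + 5/3)^2: pole of order 2 at -5/3, modulus 5/3.
Denominator factor (η - 7/8)^2: pole of order 2 at 7/8, modulus 7/8.
The radius of convergence is the smallest modulus among the singular points: 7/8.
At the order-2 pole -5/3 set g(η) = (η - (-5/3))^2*f(η) = -7/(10*(η - 7/8)**2).
Order-2 pole: residue = g'(a); g'(-5/3) = -96768/1134905, so the residue is -96768/1134905.
At the order-2 pole 7/8 set g(η) = (η - (7/8))^2*f(η) = -7/(10*(η + 5/3)**2).
Order-2 pole: residue = g'(a); g'(7/8) = 96768/1134905, so the residue is 96768/1134905.
List the singular points by increasing real part (a conjugate pair: the negative imaginary part first).

Radius of convergence at 0: 7/8.
At -5/3: a pole of order 2; residue -96768/1134905.
At 7/8: a pole of order 2; residue 96768/1134905.


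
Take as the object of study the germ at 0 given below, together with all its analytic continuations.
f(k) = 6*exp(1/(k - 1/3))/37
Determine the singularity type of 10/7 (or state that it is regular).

There is no denominator, hence no pole anywhere.
The essential point of exp(1/(k - (1/3))) is 1/3, not 10/7.
So the germ continues analytically to 10/7.

The point is a regular point.


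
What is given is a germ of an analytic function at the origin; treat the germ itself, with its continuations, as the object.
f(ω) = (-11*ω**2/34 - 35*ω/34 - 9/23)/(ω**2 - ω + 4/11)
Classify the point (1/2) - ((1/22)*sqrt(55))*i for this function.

The denominator factor ω**2 - ω + 4/11 vanishes at (1/2) - ((1/22)*sqrt(55))*i and appears to the power 1; the numerator there equals (-743/782) + ((23/374)*sqrt(55))*i, nonzero, and no other factor vanishes.
Hence a pole whose order is the multiplicity, 1.

The point is a pole of order 1.


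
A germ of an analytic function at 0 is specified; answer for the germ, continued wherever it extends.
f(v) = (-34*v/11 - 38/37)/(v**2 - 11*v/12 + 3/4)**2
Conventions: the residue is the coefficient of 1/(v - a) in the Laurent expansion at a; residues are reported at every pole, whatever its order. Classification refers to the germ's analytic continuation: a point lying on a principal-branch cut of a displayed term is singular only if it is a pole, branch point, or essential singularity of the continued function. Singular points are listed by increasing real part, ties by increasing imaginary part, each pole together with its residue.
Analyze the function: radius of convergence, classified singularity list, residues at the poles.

Denominator factor (v**2 - 11*v/12 + 3/4)^2: discriminant -311/144, complex-conjugate roots (11/24) + ((1/24)*sqrt(311))*i and (11/24) - ((1/24)*sqrt(311))*i; poles of order 2, moduli (1/2)*sqrt(3) and (1/2)*sqrt(3).
The radius of convergence is the smallest modulus among the singular points: (1/2)*sqrt(3).
The factor v**2 - 11*v/12 + 3/4 splits as (v - a)(v - a') with a = (11/24) - ((1/24)*sqrt(311))*i, a' = (11/24) + ((1/24)*sqrt(311))*i. At the order-2 pole a set g(v) = (v - a)^2*f(v) = [-34*v/11 - 38/37] / (v - a')^2.
Order-2 pole: residue = g'(a); g'((11/24) - ((1/24)*sqrt(311))*i) = -((312480/3578677)*sqrt(311))*i, so the residue is -((312480/3578677)*sqrt(311))*i.
The factor v**2 - 11*v/12 + 3/4 splits as (v - a)(v - a') with a = (11/24) + ((1/24)*sqrt(311))*i, a' = (11/24) - ((1/24)*sqrt(311))*i. At the order-2 pole a set g(v) = (v - a)^2*f(v) = [-34*v/11 - 38/37] / (v - a')^2.
Order-2 pole: residue = g'(a); g'((11/24) + ((1/24)*sqrt(311))*i) = ((312480/3578677)*sqrt(311))*i, so the residue is ((312480/3578677)*sqrt(311))*i.
List the singular points by increasing real part (a conjugate pair: the negative imaginary part first).

Radius of convergence at 0: (1/2)*sqrt(3).
At (11/24) - ((1/24)*sqrt(311))*i: a pole of order 2; residue -((312480/3578677)*sqrt(311))*i.
At (11/24) + ((1/24)*sqrt(311))*i: a pole of order 2; residue ((312480/3578677)*sqrt(311))*i.
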